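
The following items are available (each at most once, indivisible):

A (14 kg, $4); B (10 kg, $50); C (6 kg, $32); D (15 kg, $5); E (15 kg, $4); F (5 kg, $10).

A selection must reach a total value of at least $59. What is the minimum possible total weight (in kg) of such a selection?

Subsets with value ≥ 59, sorted by total weight:
- B+F: weight 15, value 60
- B+C: weight 16, value 82
- B+C+F: weight 21, value 92
- A+B+F: weight 29, value 64
Minimum weight: 15 kg.

15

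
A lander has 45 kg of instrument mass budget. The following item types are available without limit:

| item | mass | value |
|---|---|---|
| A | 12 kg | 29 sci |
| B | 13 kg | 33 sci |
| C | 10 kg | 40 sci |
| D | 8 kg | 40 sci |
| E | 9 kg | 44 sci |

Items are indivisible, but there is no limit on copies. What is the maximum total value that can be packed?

Best value-per-unit is D at 40/8; filling with it alone gives 5×40 = 200.
Optimal mix: 5×E → mass 45, value 220.

220 sci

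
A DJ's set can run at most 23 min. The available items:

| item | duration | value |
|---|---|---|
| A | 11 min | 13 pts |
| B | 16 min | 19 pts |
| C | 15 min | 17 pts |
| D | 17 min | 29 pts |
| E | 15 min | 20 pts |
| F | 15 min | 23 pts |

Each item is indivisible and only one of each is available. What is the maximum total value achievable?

29 pts

This is a 0/1 knapsack; check combinations near the capacity.
- D: duration 17, value 29
- F: duration 15, value 23
- E: duration 15, value 20
- B: duration 16, value 19
- C: duration 15, value 17
Best: 29 pts.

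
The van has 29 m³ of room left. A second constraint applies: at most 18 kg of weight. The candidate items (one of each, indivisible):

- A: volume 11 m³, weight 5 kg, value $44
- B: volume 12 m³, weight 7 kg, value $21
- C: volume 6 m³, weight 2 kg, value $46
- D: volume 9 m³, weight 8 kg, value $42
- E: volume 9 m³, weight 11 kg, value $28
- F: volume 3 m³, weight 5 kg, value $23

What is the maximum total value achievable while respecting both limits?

Feasible sets respecting both limits:
- A+C+D: volume 26, weight 15, value 132
- A+C+E: volume 26, weight 18, value 118
- A+C+F: volume 20, weight 12, value 113
- A+B+C: volume 29, weight 14, value 111
Best: $132.

$132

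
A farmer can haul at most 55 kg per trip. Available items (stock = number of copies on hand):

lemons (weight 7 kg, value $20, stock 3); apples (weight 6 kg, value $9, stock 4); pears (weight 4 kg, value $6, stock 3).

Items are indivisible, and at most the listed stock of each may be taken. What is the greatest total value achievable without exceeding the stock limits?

$108

Top feasible selections:
- 3×lemons + 4×apples + 2×pears: weight 53, value 108
- 3×lemons + 3×apples + 3×pears: weight 51, value 105
- 3×lemons + 4×apples + 1×pears: weight 49, value 102
Best: $108.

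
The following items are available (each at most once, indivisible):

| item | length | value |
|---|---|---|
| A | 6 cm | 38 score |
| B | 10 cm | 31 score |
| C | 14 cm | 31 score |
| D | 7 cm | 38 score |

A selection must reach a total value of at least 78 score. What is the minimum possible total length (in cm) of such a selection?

23

Subsets with value ≥ 78, sorted by total length:
- A+B+D: length 23, value 107
- A+C+D: length 27, value 107
- A+B+C: length 30, value 100
- B+C+D: length 31, value 100
Minimum length: 23 cm.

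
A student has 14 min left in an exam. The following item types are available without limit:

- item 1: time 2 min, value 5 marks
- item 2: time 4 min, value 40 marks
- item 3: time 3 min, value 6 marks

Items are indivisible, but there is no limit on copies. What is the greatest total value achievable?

Best value-per-unit is item 2 at 40/4; filling with it alone gives 3×40 = 120.
Optimal mix: 1×item 1 + 3×item 2 → time 14, value 125.

125 marks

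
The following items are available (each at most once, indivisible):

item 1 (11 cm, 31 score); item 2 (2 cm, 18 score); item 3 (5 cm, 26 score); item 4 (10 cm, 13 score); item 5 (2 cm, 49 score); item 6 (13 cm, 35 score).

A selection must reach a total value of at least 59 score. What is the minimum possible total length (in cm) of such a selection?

Subsets with value ≥ 59, sorted by total length:
- item 2+item 5: length 4, value 67
- item 3+item 5: length 7, value 75
Minimum length: 4 cm.

4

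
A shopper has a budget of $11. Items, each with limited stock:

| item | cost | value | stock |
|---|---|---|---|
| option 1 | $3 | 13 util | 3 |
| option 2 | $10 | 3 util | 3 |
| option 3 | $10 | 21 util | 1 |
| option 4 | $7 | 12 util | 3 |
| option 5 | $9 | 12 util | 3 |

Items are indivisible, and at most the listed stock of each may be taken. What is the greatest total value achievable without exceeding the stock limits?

Top feasible selections:
- 3×option 1: cost 9, value 39
- 2×option 1: cost 6, value 26
- 1×option 1 + 1×option 4: cost 10, value 25
- 1×option 3: cost 10, value 21
Best: 39 util.

39 util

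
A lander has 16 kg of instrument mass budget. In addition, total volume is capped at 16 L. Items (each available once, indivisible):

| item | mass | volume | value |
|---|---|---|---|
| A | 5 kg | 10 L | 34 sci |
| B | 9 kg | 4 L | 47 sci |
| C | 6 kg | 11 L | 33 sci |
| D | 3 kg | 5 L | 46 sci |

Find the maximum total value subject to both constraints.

93 sci

Feasible sets respecting both limits:
- B+D: mass 12, volume 9, value 93
- A+B: mass 14, volume 14, value 81
- B+C: mass 15, volume 15, value 80
- A+D: mass 8, volume 15, value 80
Best: 93 sci.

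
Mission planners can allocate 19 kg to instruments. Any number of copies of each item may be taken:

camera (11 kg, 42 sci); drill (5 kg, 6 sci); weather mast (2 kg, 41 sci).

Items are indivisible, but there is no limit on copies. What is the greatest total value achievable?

369 sci

Best value-per-unit is weather mast at 41/2, and filling with it alone uses mass 9×2=18. No mix of the others beats 9×41 = 369.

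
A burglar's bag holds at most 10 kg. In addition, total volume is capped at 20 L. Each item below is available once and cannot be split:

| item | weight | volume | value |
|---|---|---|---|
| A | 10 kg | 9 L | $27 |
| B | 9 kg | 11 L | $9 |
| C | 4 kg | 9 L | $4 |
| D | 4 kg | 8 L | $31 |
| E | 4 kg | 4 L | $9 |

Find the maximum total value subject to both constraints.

$40

Feasible sets respecting both limits:
- D+E: weight 8, volume 12, value 40
- C+D: weight 8, volume 17, value 35
- D: weight 4, volume 8, value 31
Best: $40.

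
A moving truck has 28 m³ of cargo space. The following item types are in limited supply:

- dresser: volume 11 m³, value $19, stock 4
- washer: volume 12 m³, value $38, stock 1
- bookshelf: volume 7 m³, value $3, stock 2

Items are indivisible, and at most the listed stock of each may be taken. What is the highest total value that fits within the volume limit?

Best selections within volume 28 and stock limits:
- 1×dresser + 1×washer: volume 23, value 57
- 1×washer + 2×bookshelf: volume 26, value 44
- 1×washer + 1×bookshelf: volume 19, value 41
- 1×washer: volume 12, value 38
Best: $57.

$57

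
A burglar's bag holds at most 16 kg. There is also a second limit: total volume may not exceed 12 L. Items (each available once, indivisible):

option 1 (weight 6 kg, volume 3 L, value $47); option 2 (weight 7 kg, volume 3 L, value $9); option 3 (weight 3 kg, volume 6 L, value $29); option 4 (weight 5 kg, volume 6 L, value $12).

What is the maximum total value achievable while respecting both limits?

Feasible sets respecting both limits:
- option 1+option 2+option 3: weight 16, volume 12, value 85
- option 1+option 3: weight 9, volume 9, value 76
- option 1+option 4: weight 11, volume 9, value 59
- option 1+option 2: weight 13, volume 6, value 56
Best: $85.

$85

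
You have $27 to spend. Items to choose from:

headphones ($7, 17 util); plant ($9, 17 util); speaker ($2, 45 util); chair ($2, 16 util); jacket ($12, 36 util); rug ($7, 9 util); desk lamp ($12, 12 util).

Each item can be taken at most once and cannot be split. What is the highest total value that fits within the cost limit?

This is a 0/1 knapsack; check combinations near the capacity.
- headphones+speaker+chair+jacket: cost 7+2+2+12=23, value 17+45+16+36=114
- plant+speaker+chair+jacket: cost 9+2+2+12=25, value 17+45+16+36=114
- speaker+chair+jacket+rug: cost 2+2+12+7=23, value 45+16+36+9=106
Best: 114 util.

114 util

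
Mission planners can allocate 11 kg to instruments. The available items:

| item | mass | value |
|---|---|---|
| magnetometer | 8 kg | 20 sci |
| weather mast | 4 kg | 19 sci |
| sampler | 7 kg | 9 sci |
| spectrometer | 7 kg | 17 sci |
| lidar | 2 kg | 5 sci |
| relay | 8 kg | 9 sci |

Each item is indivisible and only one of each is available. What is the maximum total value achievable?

Check high-value combinations within 11 kg:
- weather mast+spectrometer: mass 4+7=11, value 19+17=36
- weather mast+sampler: mass 4+7=11, value 19+9=28
- magnetometer+lidar: mass 8+2=10, value 20+5=25
- weather mast+lidar: mass 4+2=6, value 19+5=24
- spectrometer+lidar: mass 7+2=9, value 17+5=22
Best: 36 sci.

36 sci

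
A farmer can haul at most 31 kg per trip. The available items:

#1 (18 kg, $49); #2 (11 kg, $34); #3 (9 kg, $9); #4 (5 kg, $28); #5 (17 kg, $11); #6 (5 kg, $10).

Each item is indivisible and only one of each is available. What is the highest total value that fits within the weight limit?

This is a 0/1 knapsack; check combinations near the capacity.
- #1+#4+#6: weight 18+5+5=28, value 49+28+10=87
- #1+#2: weight 18+11=29, value 49+34=83
- #2+#3+#4+#6: weight 11+9+5+5=30, value 34+9+28+10=81
- #1+#4: weight 18+5=23, value 49+28=77
Best: $87.

$87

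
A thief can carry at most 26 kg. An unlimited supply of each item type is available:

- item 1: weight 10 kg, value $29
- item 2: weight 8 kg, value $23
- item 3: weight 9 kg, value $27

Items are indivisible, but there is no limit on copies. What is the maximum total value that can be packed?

Best value-per-unit is item 3 at 27/9; filling with it alone gives 2×27 = 54.
Optimal mix: 1×item 2 + 2×item 3 → weight 26, value 77.

$77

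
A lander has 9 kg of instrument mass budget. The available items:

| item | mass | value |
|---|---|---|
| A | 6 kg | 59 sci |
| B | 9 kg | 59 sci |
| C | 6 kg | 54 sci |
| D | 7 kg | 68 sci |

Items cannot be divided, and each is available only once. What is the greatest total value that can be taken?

Check high-value combinations within 9 kg:
- D: mass 7, value 68
- A: mass 6, value 59
- B: mass 9, value 59
Best: 68 sci.

68 sci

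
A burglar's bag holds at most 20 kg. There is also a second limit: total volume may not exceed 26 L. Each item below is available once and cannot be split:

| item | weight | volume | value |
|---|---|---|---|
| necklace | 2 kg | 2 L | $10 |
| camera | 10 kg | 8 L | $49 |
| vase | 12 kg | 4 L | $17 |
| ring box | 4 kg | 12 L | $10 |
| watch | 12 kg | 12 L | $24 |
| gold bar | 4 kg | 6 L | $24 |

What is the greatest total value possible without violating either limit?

Feasible sets respecting both limits:
- necklace+camera+gold bar: weight 16, volume 16, value 83
- camera+ring box+gold bar: weight 18, volume 26, value 83
- camera+gold bar: weight 14, volume 14, value 73
Best: $83.

$83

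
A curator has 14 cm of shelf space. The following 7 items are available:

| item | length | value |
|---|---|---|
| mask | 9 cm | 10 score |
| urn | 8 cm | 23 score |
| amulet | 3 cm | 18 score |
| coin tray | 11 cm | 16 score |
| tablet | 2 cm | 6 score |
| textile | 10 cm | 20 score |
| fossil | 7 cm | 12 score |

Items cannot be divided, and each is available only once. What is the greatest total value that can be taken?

Check high-value combinations within 14 cm:
- urn+amulet+tablet: length 8+3+2=13, value 23+18+6=47
- urn+amulet: length 8+3=11, value 23+18=41
- amulet+textile: length 3+10=13, value 18+20=38
- amulet+tablet+fossil: length 3+2+7=12, value 18+6+12=36
- amulet+coin tray: length 3+11=14, value 18+16=34
Best: 47 score.

47 score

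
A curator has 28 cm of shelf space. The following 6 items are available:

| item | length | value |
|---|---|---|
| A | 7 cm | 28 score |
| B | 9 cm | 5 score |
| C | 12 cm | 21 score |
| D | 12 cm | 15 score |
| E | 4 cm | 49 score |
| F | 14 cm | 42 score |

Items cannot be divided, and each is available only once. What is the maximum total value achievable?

119 score

Check high-value combinations within 28 cm:
- A+E+F: length 7+4+14=25, value 28+49+42=119
- A+C+E: length 7+12+4=23, value 28+21+49=98
- B+E+F: length 9+4+14=27, value 5+49+42=96
- A+D+E: length 7+12+4=23, value 28+15+49=92
Best: 119 score.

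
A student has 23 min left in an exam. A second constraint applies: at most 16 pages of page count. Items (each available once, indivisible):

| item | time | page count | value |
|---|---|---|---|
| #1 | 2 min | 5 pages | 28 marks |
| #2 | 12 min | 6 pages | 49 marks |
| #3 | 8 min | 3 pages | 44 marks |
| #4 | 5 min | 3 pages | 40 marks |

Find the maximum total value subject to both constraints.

121 marks

Feasible sets respecting both limits:
- #1+#2+#3: time 22, page count 14, value 121
- #1+#2+#4: time 19, page count 14, value 117
- #1+#3+#4: time 15, page count 11, value 112
Best: 121 marks.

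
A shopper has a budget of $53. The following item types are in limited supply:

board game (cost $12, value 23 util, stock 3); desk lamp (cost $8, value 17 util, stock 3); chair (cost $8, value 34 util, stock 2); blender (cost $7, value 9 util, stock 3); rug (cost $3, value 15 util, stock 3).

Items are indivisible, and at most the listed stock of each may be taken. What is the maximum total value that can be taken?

Top feasible selections:
- 1×board game + 2×desk lamp + 2×chair + 3×rug: cost 53, value 170
- 3×desk lamp + 2×chair + 3×rug: cost 49, value 164
- 1×board game + 1×desk lamp + 2×chair + 1×blender + 3×rug: cost 52, value 162
- 2×board game + 2×chair + 3×rug: cost 49, value 159
Best: 170 util.

170 util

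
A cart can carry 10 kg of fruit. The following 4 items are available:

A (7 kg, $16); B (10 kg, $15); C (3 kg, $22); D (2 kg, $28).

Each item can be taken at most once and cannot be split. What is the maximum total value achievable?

Check high-value combinations within 10 kg:
- C+D: weight 3+2=5, value 22+28=50
- A+D: weight 7+2=9, value 16+28=44
- A+C: weight 7+3=10, value 16+22=38
Best: $50.

$50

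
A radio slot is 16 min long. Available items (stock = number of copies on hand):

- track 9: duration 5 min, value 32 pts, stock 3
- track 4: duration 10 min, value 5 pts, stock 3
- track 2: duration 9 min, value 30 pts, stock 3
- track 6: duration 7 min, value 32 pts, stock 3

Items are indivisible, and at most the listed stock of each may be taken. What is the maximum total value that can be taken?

Best selections within duration 16 and stock limits:
- 3×track 9: duration 15, value 96
- 2×track 9: duration 10, value 64
- 1×track 9 + 1×track 6: duration 12, value 64
Best: 96 pts.

96 pts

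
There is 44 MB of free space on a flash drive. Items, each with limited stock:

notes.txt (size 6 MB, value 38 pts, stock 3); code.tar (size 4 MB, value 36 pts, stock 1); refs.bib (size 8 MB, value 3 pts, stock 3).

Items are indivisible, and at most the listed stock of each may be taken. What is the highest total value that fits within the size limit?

156 pts

Best selections within size 44 and stock limits:
- 3×notes.txt + 1×code.tar + 2×refs.bib: size 38, value 156
- 3×notes.txt + 1×code.tar + 1×refs.bib: size 30, value 153
Best: 156 pts.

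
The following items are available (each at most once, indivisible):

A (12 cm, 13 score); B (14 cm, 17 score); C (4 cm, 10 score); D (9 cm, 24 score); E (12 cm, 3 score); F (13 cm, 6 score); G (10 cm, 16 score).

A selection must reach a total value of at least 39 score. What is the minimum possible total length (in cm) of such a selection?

Subsets with value ≥ 39, sorted by total length:
- D+G: length 19, value 40
- C+D+G: length 23, value 50
- B+D: length 23, value 41
- A+C+D: length 25, value 47
Minimum length: 19 cm.

19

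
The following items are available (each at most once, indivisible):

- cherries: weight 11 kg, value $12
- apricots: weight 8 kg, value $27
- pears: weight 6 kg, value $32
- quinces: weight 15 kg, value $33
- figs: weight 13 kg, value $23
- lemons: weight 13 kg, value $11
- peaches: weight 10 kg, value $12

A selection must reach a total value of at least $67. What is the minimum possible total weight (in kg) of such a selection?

Subsets with value ≥ 67, sorted by total weight:
- apricots+pears+peaches: weight 24, value 71
- cherries+apricots+pears: weight 25, value 71
- apricots+pears+figs: weight 27, value 82
Minimum weight: 24 kg.

24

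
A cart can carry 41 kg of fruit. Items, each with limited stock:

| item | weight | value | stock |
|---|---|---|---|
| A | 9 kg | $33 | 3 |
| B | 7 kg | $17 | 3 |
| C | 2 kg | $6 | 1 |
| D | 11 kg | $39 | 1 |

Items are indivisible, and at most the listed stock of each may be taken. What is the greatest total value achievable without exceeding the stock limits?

Best selections within weight 41 and stock limits:
- 3×A + 1×C + 1×D: weight 40, value 144
- 3×A + 1×D: weight 38, value 138
- 3×A + 2×B: weight 41, value 133
Best: $144.

$144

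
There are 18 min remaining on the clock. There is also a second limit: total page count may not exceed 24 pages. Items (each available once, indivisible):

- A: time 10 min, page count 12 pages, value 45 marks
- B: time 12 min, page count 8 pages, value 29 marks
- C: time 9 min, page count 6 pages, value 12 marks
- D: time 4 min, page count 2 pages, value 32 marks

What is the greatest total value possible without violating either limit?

77 marks

Feasible sets respecting both limits:
- A+D: time 14, page count 14, value 77
- B+D: time 16, page count 10, value 61
- A: time 10, page count 12, value 45
- C+D: time 13, page count 8, value 44
Best: 77 marks.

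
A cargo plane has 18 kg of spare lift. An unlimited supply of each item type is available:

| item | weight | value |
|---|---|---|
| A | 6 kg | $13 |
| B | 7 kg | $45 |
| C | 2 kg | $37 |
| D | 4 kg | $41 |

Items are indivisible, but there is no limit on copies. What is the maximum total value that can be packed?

Best value-per-unit is C at 37/2, and filling with it alone uses weight 9×2=18. No mix of the others beats 9×37 = 333.

$333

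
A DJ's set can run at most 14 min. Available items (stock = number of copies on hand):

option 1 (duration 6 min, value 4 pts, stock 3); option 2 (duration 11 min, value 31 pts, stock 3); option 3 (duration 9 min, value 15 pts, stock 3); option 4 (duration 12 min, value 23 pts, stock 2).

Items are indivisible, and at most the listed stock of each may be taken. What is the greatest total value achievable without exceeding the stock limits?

31 pts

Best selections within duration 14 and stock limits:
- 1×option 2: duration 11, value 31
- 1×option 4: duration 12, value 23
- 1×option 3: duration 9, value 15
Best: 31 pts.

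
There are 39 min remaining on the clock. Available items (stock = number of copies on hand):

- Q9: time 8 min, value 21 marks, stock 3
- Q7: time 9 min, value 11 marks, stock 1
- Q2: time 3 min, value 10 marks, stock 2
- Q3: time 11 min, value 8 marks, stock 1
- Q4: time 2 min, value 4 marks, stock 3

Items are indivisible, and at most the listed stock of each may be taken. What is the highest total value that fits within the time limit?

95 marks

Top feasible selections:
- 3×Q9 + 2×Q2 + 3×Q4: time 36, value 95
- 3×Q9 + 1×Q7 + 2×Q2: time 39, value 94
Best: 95 marks.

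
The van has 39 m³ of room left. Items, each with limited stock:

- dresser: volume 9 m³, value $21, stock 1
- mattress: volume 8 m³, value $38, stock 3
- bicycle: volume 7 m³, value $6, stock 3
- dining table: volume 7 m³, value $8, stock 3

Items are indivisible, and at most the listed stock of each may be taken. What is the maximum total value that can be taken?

Best selections within volume 39 and stock limits:
- 1×dresser + 3×mattress: volume 33, value 135
- 3×mattress + 2×dining table: volume 38, value 130
- 3×mattress + 1×bicycle + 1×dining table: volume 38, value 128
- 3×mattress + 2×bicycle: volume 38, value 126
Best: $135.

$135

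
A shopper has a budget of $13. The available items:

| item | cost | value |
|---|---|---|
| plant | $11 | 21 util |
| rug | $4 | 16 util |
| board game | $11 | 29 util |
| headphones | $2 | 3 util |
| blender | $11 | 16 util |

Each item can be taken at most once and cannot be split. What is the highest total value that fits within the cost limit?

32 util

Check high-value combinations within $13:
- board game+headphones: cost 11+2=13, value 29+3=32
- board game: cost 11, value 29
- plant+headphones: cost 11+2=13, value 21+3=24
- plant: cost 11, value 21
Best: 32 util.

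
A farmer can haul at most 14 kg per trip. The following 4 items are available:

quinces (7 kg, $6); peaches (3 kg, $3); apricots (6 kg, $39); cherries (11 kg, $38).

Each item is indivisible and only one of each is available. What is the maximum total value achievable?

$45

Check high-value combinations within 14 kg:
- quinces+apricots: weight 7+6=13, value 6+39=45
- peaches+apricots: weight 3+6=9, value 3+39=42
- peaches+cherries: weight 3+11=14, value 3+38=41
- apricots: weight 6, value 39
Best: $45.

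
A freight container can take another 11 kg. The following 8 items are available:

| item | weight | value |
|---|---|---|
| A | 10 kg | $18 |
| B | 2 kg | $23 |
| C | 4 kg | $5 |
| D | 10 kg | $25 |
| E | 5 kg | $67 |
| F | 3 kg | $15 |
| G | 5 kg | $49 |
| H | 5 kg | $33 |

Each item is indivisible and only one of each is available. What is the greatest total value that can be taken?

This is a 0/1 knapsack; check combinations near the capacity.
- E+G: weight 5+5=10, value 67+49=116
- B+E+F: weight 2+5+3=10, value 23+67+15=105
- E+H: weight 5+5=10, value 67+33=100
Best: $116.

$116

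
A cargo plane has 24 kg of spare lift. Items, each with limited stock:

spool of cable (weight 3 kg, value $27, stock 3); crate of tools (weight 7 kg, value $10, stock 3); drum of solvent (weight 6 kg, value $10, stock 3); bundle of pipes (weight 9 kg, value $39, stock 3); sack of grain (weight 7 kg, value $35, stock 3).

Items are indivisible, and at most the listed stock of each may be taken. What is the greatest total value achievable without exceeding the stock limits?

Top feasible selections:
- 3×spool of cable + 2×sack of grain: weight 23, value 151
- 1×spool of cable + 3×sack of grain: weight 24, value 132
- 2×spool of cable + 2×bundle of pipes: weight 24, value 132
Best: $151.

$151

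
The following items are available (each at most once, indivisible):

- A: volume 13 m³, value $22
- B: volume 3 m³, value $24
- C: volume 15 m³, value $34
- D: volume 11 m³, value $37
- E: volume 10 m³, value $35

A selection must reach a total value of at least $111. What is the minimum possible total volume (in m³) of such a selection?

Subsets with value ≥ 111, sorted by total volume:
- A+B+D+E: volume 37, value 118
- B+C+D+E: volume 39, value 130
- A+B+C+E: volume 41, value 115
- A+B+C+D: volume 42, value 117
Minimum volume: 37 m³.

37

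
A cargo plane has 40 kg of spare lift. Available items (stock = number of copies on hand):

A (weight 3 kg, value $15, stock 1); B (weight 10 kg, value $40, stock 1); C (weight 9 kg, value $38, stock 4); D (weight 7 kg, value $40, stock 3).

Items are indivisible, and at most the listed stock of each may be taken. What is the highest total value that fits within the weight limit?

Top feasible selections:
- 1×B + 1×C + 3×D: weight 40, value 198
- 2×C + 3×D: weight 39, value 196
- 1×A + 1×B + 3×D: weight 34, value 175
- 1×A + 1×C + 3×D: weight 33, value 173
Best: $198.

$198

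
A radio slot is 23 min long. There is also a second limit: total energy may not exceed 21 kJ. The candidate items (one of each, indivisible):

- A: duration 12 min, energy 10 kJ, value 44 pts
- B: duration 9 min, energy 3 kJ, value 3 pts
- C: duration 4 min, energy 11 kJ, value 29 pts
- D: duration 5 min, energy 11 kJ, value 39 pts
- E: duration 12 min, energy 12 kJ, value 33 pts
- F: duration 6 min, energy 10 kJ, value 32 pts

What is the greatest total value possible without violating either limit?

Feasible sets respecting both limits:
- A+D: duration 17, energy 21, value 83
- A+F: duration 18, energy 20, value 76
- A+C: duration 16, energy 21, value 73
Best: 83 pts.

83 pts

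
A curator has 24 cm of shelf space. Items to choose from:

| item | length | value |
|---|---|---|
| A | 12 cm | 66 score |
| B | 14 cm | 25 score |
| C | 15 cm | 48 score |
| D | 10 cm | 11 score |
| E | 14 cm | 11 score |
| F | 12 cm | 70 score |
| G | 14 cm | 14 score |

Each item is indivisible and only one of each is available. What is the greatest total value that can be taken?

Check high-value combinations within 24 cm:
- A+F: length 12+12=24, value 66+70=136
- D+F: length 10+12=22, value 11+70=81
- A+D: length 12+10=22, value 66+11=77
- F: length 12, value 70
- A: length 12, value 66
Best: 136 score.

136 score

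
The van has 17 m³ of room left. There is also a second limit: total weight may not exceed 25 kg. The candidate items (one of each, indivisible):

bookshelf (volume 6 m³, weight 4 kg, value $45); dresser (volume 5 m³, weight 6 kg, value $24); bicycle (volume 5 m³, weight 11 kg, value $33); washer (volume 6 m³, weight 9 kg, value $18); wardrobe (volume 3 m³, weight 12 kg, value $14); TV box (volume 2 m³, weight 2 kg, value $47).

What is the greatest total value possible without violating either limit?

Feasible sets respecting both limits:
- bookshelf+dresser+wardrobe+TV box: volume 16, weight 24, value 130
- bookshelf+bicycle+TV box: volume 13, weight 17, value 125
- bookshelf+dresser+TV box: volume 13, weight 12, value 116
Best: $130.

$130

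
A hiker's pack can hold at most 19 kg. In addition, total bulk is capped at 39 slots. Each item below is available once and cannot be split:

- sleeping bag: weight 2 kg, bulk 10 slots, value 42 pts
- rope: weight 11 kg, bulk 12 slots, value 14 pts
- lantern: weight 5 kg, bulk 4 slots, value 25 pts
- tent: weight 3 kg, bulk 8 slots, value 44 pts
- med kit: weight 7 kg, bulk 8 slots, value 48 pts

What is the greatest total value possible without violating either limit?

159 pts

Feasible sets respecting both limits:
- sleeping bag+lantern+tent+med kit: weight 17, bulk 30, value 159
- sleeping bag+tent+med kit: weight 12, bulk 26, value 134
- lantern+tent+med kit: weight 15, bulk 20, value 117
- sleeping bag+lantern+med kit: weight 14, bulk 22, value 115
Best: 159 pts.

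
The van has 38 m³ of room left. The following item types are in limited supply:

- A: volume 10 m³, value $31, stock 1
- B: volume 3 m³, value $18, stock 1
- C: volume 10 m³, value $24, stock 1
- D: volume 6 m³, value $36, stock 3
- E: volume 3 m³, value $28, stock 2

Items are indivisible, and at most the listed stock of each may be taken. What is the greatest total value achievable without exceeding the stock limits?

$213

Best selections within volume 38 and stock limits:
- 1×A + 1×B + 3×D + 2×E: volume 37, value 213
- 1×B + 1×C + 3×D + 2×E: volume 37, value 206
- 1×A + 3×D + 2×E: volume 34, value 195
- 1×C + 3×D + 2×E: volume 34, value 188
Best: $213.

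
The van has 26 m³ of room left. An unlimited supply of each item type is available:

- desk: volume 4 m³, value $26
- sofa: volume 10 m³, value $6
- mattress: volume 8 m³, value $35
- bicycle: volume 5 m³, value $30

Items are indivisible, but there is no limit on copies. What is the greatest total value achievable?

$164

Best value-per-unit is desk at 26/4; filling with it alone gives 6×26 = 156.
Optimal mix: 4×desk + 2×bicycle → volume 26, value 164.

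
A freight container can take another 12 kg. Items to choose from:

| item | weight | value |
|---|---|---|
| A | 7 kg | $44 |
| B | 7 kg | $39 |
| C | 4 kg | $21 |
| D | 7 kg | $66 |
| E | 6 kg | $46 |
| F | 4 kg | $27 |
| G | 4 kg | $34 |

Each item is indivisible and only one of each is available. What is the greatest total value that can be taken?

Check high-value combinations within 12 kg:
- D+G: weight 7+4=11, value 66+34=100
- D+F: weight 7+4=11, value 66+27=93
- C+D: weight 4+7=11, value 21+66=87
- C+F+G: weight 4+4+4=12, value 21+27+34=82
- E+G: weight 6+4=10, value 46+34=80
Best: $100.

$100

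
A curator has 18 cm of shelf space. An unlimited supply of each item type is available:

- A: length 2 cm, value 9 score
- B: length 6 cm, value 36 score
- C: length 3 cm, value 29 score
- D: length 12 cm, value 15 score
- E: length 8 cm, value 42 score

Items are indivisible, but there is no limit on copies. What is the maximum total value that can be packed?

Best value-per-unit is C at 29/3, and filling with it alone uses length 6×3=18. No mix of the others beats 6×29 = 174.

174 score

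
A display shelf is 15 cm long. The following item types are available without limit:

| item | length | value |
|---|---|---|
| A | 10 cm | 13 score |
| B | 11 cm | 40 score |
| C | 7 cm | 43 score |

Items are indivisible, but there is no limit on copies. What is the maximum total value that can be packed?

Best value-per-unit is C at 43/7, and filling with it alone uses length 2×7=14. No mix of the others beats 2×43 = 86.

86 score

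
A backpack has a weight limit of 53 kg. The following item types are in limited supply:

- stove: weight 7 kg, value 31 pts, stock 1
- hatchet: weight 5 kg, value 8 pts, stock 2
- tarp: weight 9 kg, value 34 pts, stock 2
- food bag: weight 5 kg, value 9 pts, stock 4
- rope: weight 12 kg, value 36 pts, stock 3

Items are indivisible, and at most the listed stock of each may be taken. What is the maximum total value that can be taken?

Best selections within weight 53 and stock limits:
- 1×stove + 1×tarp + 3×rope: weight 52, value 173
- 1×stove + 2×tarp + 2×rope: weight 49, value 171
- 1×stove + 2×tarp + 3×food bag + 1×rope: weight 52, value 162
- 1×stove + 1×hatchet + 2×tarp + 2×food bag + 1×rope: weight 52, value 161
Best: 173 pts.

173 pts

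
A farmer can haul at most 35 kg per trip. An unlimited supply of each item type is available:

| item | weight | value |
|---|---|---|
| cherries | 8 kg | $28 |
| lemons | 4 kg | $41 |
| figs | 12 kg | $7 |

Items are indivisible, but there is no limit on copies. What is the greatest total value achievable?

$328

Best value-per-unit is lemons at 41/4, and filling with it alone uses weight 8×4=32. No mix of the others beats 8×41 = 328.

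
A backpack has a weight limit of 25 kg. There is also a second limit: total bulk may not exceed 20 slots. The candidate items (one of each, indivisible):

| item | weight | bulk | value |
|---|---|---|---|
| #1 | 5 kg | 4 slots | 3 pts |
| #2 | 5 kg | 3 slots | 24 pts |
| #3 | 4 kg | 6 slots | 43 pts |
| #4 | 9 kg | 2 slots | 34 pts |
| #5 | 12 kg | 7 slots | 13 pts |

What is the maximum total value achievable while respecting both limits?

Feasible sets respecting both limits:
- #1+#2+#3+#4: weight 23, bulk 15, value 104
- #2+#3+#4: weight 18, bulk 11, value 101
- #3+#4+#5: weight 25, bulk 15, value 90
Best: 104 pts.

104 pts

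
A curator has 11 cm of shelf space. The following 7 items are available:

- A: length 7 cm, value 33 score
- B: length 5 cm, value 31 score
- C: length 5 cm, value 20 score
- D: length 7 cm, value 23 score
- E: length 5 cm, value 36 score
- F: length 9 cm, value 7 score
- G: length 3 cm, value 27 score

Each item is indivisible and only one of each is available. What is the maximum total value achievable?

67 score

Check high-value combinations within 11 cm:
- B+E: length 5+5=10, value 31+36=67
- E+G: length 5+3=8, value 36+27=63
- A+G: length 7+3=10, value 33+27=60
- B+G: length 5+3=8, value 31+27=58
- C+E: length 5+5=10, value 20+36=56
Best: 67 score.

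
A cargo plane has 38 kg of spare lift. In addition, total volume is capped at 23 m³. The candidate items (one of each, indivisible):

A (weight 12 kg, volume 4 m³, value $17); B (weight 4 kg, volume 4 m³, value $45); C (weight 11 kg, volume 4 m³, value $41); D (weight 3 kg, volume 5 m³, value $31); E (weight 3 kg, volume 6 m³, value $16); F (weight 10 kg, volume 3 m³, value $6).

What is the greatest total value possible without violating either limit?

$150

Feasible sets respecting both limits:
- A+B+C+D+E: weight 33, volume 23, value 150
- B+C+D+E+F: weight 31, volume 22, value 139
- A+B+C+D: weight 30, volume 17, value 134
Best: $150.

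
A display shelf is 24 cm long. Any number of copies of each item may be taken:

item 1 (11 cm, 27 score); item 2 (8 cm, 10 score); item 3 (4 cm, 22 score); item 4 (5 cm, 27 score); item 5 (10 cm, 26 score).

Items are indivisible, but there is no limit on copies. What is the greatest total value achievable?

Best value-per-unit is item 3 at 22/4, and filling with it alone uses length 6×4=24. No mix of the others beats 6×22 = 132.

132 score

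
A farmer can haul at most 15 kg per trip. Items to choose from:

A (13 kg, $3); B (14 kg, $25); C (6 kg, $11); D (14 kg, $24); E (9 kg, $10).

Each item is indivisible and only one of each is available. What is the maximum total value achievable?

Check high-value combinations within 15 kg:
- B: weight 14, value 25
- D: weight 14, value 24
- C+E: weight 6+9=15, value 11+10=21
- C: weight 6, value 11
Best: $25.

$25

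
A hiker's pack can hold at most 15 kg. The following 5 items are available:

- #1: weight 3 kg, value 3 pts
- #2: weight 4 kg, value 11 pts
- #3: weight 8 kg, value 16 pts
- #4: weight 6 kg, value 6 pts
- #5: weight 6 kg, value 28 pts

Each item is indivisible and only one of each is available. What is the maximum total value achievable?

Check high-value combinations within 15 kg:
- #3+#5: weight 8+6=14, value 16+28=44
- #1+#2+#5: weight 3+4+6=13, value 3+11+28=42
- #2+#5: weight 4+6=10, value 11+28=39
- #1+#4+#5: weight 3+6+6=15, value 3+6+28=37
- #4+#5: weight 6+6=12, value 6+28=34
Best: 44 pts.

44 pts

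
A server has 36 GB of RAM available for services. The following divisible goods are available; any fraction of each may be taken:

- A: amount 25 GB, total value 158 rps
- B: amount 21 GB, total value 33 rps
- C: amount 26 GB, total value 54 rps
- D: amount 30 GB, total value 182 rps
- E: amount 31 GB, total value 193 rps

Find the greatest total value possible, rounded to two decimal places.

226.48

Take in order of value per unit:
- A (158/25 per unit): all 25 → value 158, running total 158.00
- E (193/31 per unit): 11 of 31 → value 11×193/31 = 68.4839, running total 226.48
Total 226.48.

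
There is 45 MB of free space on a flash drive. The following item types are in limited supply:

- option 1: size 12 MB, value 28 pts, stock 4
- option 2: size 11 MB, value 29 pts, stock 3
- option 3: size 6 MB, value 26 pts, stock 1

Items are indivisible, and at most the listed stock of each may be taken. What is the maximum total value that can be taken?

115 pts

Top feasible selections:
- 1×option 1 + 3×option 2: size 45, value 115
- 3×option 2 + 1×option 3: size 39, value 113
Best: 115 pts.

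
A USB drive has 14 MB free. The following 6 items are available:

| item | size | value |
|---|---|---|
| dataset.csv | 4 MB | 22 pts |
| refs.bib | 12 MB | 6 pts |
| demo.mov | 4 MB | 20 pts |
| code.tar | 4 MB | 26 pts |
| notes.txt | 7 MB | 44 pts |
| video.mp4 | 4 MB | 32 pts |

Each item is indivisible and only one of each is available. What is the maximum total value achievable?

Check high-value combinations within 14 MB:
- dataset.csv+code.tar+video.mp4: size 4+4+4=12, value 22+26+32=80
- demo.mov+code.tar+video.mp4: size 4+4+4=12, value 20+26+32=78
- notes.txt+video.mp4: size 7+4=11, value 44+32=76
- dataset.csv+demo.mov+video.mp4: size 4+4+4=12, value 22+20+32=74
Best: 80 pts.

80 pts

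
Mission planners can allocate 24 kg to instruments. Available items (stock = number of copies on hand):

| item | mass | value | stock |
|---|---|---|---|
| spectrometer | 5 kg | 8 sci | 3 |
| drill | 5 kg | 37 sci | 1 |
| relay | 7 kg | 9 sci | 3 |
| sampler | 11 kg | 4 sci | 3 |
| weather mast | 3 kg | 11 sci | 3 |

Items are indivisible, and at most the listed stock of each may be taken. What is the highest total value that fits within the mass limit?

86 sci

Best selections within mass 24 and stock limits:
- 2×spectrometer + 1×drill + 3×weather mast: mass 24, value 86
- 1×drill + 1×relay + 3×weather mast: mass 21, value 79
Best: 86 sci.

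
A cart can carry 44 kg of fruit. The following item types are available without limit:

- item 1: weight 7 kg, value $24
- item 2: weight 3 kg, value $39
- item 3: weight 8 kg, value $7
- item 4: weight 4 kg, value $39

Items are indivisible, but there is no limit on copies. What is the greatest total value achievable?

Best value-per-unit is item 2 at 39/3, and filling with it alone uses weight 14×3=42. No mix of the others beats 14×39 = 546.

$546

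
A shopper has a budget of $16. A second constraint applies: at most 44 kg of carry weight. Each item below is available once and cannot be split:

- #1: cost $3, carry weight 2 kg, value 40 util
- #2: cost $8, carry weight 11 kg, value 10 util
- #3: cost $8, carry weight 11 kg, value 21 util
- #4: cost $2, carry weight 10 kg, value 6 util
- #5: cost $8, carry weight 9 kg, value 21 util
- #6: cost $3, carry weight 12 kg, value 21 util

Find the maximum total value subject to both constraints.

88 util

Feasible sets respecting both limits:
- #1+#3+#4+#6: cost 16, carry weight 35, value 88
- #1+#4+#5+#6: cost 16, carry weight 33, value 88
- #1+#3+#6: cost 14, carry weight 25, value 82
Best: 88 util.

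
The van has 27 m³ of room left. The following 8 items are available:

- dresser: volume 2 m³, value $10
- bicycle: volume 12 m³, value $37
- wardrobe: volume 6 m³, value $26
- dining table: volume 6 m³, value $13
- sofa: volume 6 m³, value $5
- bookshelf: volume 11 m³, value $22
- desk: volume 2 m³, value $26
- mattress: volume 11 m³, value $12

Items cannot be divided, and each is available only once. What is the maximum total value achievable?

Check high-value combinations within 27 m³:
- bicycle+wardrobe+dining table+desk: volume 12+6+6+2=26, value 37+26+13+26=102
- dresser+bicycle+wardrobe+desk: volume 2+12+6+2=22, value 10+37+26+26=99
- dresser+wardrobe+dining table+bookshelf+desk: volume 2+6+6+11+2=27, value 10+26+13+22+26=97
- dresser+bicycle+bookshelf+desk: volume 2+12+11+2=27, value 10+37+22+26=95
- bicycle+wardrobe+sofa+desk: volume 12+6+6+2=26, value 37+26+5+26=94
Best: $102.

$102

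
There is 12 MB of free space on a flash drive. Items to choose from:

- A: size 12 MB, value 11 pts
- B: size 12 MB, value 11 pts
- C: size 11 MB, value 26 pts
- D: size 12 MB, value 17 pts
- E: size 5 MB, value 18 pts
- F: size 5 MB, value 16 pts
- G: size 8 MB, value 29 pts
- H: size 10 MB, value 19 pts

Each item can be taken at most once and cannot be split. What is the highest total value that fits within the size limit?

This is a 0/1 knapsack; check combinations near the capacity.
- E+F: size 5+5=10, value 18+16=34
- G: size 8, value 29
- C: size 11, value 26
- H: size 10, value 19
- E: size 5, value 18
Best: 34 pts.

34 pts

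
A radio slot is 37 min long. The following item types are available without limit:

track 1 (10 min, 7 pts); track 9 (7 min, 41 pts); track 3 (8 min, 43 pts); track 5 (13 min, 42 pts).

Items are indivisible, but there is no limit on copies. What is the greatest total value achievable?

209 pts

Best value-per-unit is track 9 at 41/7; filling with it alone gives 5×41 = 205.
Optimal mix: 3×track 9 + 2×track 3 → duration 37, value 209.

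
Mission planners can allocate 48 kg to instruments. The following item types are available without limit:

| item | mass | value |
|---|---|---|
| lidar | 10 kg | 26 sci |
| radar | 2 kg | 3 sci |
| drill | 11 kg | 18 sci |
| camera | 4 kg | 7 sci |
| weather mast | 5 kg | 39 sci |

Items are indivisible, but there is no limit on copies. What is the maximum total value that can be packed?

Best value-per-unit is weather mast at 39/5; filling with it alone gives 9×39 = 351.
Optimal mix: 1×radar + 9×weather mast → mass 47, value 354.

354 sci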